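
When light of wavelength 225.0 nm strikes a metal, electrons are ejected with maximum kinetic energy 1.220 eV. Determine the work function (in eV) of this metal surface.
4.29 eV

From Einstein's photoelectric equation: KE_max = hf - φ = hc/λ - φ

Rearranging for φ:
φ = hc/λ - KE_max

Calculate photon energy:
E_photon = hc/λ = 5.5104 eV

Therefore:
φ = 5.5104 - 1.220 = 4.29 eV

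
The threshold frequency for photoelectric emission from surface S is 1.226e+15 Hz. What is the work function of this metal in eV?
5.07 eV

At the threshold frequency, photon energy equals work function:
φ = hf₀

Calculating:
φ = (6.626×10⁻³⁴ J·s)(1.226e+15 Hz)
φ = 5.07 eV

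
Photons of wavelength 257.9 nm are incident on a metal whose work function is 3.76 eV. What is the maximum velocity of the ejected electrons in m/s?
6.0701e+05 m/s

First, find the maximum kinetic energy:
E_photon = hc/λ = 4.8075 eV
KE_max = E_photon - φ = 4.8075 - 3.76 = 1.0475 eV

Convert to Joules: KE_max = 1.0475 × 1.602×10⁻¹⁹ J = 1.6782e-19 J

Then use KE = ½mv² to find velocity:
v = √(2·KE/m) = √(2 × 1.6782e-19 J / 9.109e-31 kg)
v = 6.0701e+05 m/s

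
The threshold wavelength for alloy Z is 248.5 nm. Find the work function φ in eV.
4.99 eV

At the threshold wavelength, photon energy equals work function:
φ = hc/λ₀

Calculating:
φ = (6.626×10⁻³⁴ J·s)(3×10⁸ m/s) / (248.5×10⁻⁹ m)
φ = 4.99 eV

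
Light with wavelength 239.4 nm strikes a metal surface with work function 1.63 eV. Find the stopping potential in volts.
3.5490 V

The stopping potential V_s satisfies: eV_s = KE_max

First, find KE_max using Einstein's equation:
E_photon = hc/λ = 5.1790 eV
KE_max = E_photon - φ = 5.1790 - 1.63 = 3.5490 eV

Since eV_s = KE_max:
V_s = KE_max/e = 3.5490 V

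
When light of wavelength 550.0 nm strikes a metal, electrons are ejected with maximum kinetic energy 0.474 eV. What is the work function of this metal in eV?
1.78 eV

From Einstein's photoelectric equation: KE_max = hf - φ = hc/λ - φ

Rearranging for φ:
φ = hc/λ - KE_max

Calculate photon energy:
E_photon = hc/λ = 2.2543 eV

Therefore:
φ = 2.2543 - 0.474 = 1.78 eV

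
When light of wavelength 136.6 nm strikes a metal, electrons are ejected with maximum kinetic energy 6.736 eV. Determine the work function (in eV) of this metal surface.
2.34 eV

From Einstein's photoelectric equation: KE_max = hf - φ = hc/λ - φ

Rearranging for φ:
φ = hc/λ - KE_max

Calculate photon energy:
E_photon = hc/λ = 9.0764 eV

Therefore:
φ = 9.0764 - 6.736 = 2.34 eV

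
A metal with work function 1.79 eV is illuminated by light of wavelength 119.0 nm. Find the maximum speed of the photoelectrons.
1.7422e+06 m/s

First, find the maximum kinetic energy:
E_photon = hc/λ = 10.4188 eV
KE_max = E_photon - φ = 10.4188 - 1.79 = 8.6288 eV

Convert to Joules: KE_max = 8.6288 × 1.602×10⁻¹⁹ J = 1.3825e-18 J

Then use KE = ½mv² to find velocity:
v = √(2·KE/m) = √(2 × 1.3825e-18 J / 9.109e-31 kg)
v = 1.7422e+06 m/s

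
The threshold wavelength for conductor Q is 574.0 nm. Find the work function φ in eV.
2.16 eV

At the threshold wavelength, photon energy equals work function:
φ = hc/λ₀

Calculating:
φ = (6.626×10⁻³⁴ J·s)(3×10⁸ m/s) / (574.0×10⁻⁹ m)
φ = 2.16 eV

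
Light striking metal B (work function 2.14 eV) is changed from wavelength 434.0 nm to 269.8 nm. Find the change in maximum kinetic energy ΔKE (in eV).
1.7386 eV

Using Einstein's equation: KE_max = hc/λ - φ

For λ₁ = 434.0 nm:
KE₁ = hc/λ₁ - φ = 2.8568 - 2.14 = 0.7168 eV

For λ₂ = 269.8 nm:
KE₂ = hc/λ₂ - φ = 4.5954 - 2.14 = 2.4554 eV

Change in KE:
ΔKE = KE₂ - KE₁ = 2.4554 - 0.7168 = 1.7386 eV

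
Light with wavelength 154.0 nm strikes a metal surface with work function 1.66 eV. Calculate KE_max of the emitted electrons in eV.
6.3909 eV

Using Einstein's photoelectric equation: KE_max = hf - φ = hc/λ - φ

First, calculate the photon energy:
E_photon = hc/λ = (6.626×10⁻³⁴ J·s)(3×10⁸ m/s) / (154.0×10⁻⁹ m)
E_photon = 8.0509 eV

Then, the maximum kinetic energy:
KE_max = E_photon - φ = 8.0509 eV - 1.66 eV = 6.3909 eV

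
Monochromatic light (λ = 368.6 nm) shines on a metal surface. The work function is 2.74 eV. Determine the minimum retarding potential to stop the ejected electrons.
0.6237 V

The stopping potential V_s satisfies: eV_s = KE_max

First, find KE_max using Einstein's equation:
E_photon = hc/λ = 3.3637 eV
KE_max = E_photon - φ = 3.3637 - 2.74 = 0.6237 eV

Since eV_s = KE_max:
V_s = KE_max/e = 0.6237 V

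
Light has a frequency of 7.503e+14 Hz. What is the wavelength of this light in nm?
399.56 nm

Using the wave equation: c = fλ

Solving for wavelength:
λ = c/f = (3×10⁸ m/s) / (7.503e+14 Hz)
λ = 399.56 nm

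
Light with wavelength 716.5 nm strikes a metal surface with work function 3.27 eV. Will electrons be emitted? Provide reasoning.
No

For photoemission, the photon energy must exceed the work function.

Photon energy: E = hc/λ = 1.7304 eV
Work function: φ = 3.27 eV

Since E_photon (1.7304 eV) < φ (3.27 eV), photoemission will NOT occur.
The threshold wavelength is λ₀ = hc/φ = 379.2 nm.
Since 716.5 nm > 379.2 nm, the photons lack sufficient energy.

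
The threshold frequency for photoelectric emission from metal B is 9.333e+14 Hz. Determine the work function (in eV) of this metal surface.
3.86 eV

At the threshold frequency, photon energy equals work function:
φ = hf₀

Calculating:
φ = (6.626×10⁻³⁴ J·s)(9.333e+14 Hz)
φ = 3.86 eV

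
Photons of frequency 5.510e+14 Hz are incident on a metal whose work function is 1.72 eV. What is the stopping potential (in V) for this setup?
0.5588 V

The stopping potential V_s satisfies: eV_s = KE_max

First, find KE_max using Einstein's equation:
E_photon = hf = (6.626×10⁻³⁴ J·s)(5.510e+14 Hz) = 2.2788 eV
KE_max = E_photon - φ = 2.2788 - 1.72 = 0.5588 eV

Since eV_s = KE_max:
V_s = KE_max/e = 0.5588 V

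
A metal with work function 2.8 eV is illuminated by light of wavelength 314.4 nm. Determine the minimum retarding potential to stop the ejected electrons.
1.1435 V

The stopping potential V_s satisfies: eV_s = KE_max

First, find KE_max using Einstein's equation:
E_photon = hc/λ = 3.9435 eV
KE_max = E_photon - φ = 3.9435 - 2.8 = 1.1435 eV

Since eV_s = KE_max:
V_s = KE_max/e = 1.1435 V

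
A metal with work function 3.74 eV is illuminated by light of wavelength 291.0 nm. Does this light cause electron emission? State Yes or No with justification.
Yes

For photoemission, the photon energy must exceed the work function.

Photon energy: E = hc/λ = 4.2606 eV
Work function: φ = 3.74 eV

Since E_photon (4.2606 eV) > φ (3.74 eV), photoemission WILL occur.
The threshold wavelength is λ₀ = hc/φ = 331.5 nm.
Since 291.0 nm < 331.5 nm, the light has sufficient energy.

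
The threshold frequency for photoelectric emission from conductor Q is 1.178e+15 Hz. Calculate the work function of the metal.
4.87 eV

At the threshold frequency, photon energy equals work function:
φ = hf₀

Calculating:
φ = (6.626×10⁻³⁴ J·s)(1.178e+15 Hz)
φ = 4.87 eV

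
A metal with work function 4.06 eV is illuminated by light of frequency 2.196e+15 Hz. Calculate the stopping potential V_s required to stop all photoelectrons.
5.0219 V

The stopping potential V_s satisfies: eV_s = KE_max

First, find KE_max using Einstein's equation:
E_photon = hf = (6.626×10⁻³⁴ J·s)(2.196e+15 Hz) = 9.0819 eV
KE_max = E_photon - φ = 9.0819 - 4.06 = 5.0219 eV

Since eV_s = KE_max:
V_s = KE_max/e = 5.0219 V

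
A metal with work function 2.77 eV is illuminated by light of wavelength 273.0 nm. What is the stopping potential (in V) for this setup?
1.7715 V

The stopping potential V_s satisfies: eV_s = KE_max

First, find KE_max using Einstein's equation:
E_photon = hc/λ = 4.5415 eV
KE_max = E_photon - φ = 4.5415 - 2.77 = 1.7715 eV

Since eV_s = KE_max:
V_s = KE_max/e = 1.7715 V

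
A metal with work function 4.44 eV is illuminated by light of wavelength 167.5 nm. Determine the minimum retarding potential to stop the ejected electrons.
2.9620 V

The stopping potential V_s satisfies: eV_s = KE_max

First, find KE_max using Einstein's equation:
E_photon = hc/λ = 7.4020 eV
KE_max = E_photon - φ = 7.4020 - 4.44 = 2.9620 eV

Since eV_s = KE_max:
V_s = KE_max/e = 2.9620 V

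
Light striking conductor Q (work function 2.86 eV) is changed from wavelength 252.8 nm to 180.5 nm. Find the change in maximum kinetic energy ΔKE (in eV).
1.9645 eV

Using Einstein's equation: KE_max = hc/λ - φ

For λ₁ = 252.8 nm:
KE₁ = hc/λ₁ - φ = 4.9044 - 2.86 = 2.0444 eV

For λ₂ = 180.5 nm:
KE₂ = hc/λ₂ - φ = 6.8689 - 2.86 = 4.0089 eV

Change in KE:
ΔKE = KE₂ - KE₁ = 4.0089 - 2.0444 = 1.9645 eV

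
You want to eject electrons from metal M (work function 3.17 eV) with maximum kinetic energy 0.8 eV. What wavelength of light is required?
312.30 nm

From Einstein's equation: KE_max = hc/λ - φ

Rearranging for λ:
hc/λ = KE_max + φ
λ = hc/(KE_max + φ)

Required photon energy:
E_photon = KE_max + φ = 0.8 + 3.17 = 3.97 eV

Required wavelength:
λ = hc/E_photon = (6.626×10⁻³⁴)(3×10⁸) / (3.97 × 1.602×10⁻¹⁹)
λ = 312.30 nm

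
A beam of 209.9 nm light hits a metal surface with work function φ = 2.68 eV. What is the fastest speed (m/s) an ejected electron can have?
1.0654e+06 m/s

First, find the maximum kinetic energy:
E_photon = hc/λ = 5.9068 eV
KE_max = E_photon - φ = 5.9068 - 2.68 = 3.2268 eV

Convert to Joules: KE_max = 3.2268 × 1.602×10⁻¹⁹ J = 5.1699e-19 J

Then use KE = ½mv² to find velocity:
v = √(2·KE/m) = √(2 × 5.1699e-19 J / 9.109e-31 kg)
v = 1.0654e+06 m/s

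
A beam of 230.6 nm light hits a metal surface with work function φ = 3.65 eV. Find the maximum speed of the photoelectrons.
7.7933e+05 m/s

First, find the maximum kinetic energy:
E_photon = hc/λ = 5.3766 eV
KE_max = E_photon - φ = 5.3766 - 3.65 = 1.7266 eV

Convert to Joules: KE_max = 1.7266 × 1.602×10⁻¹⁹ J = 2.7663e-19 J

Then use KE = ½mv² to find velocity:
v = √(2·KE/m) = √(2 × 2.7663e-19 J / 9.109e-31 kg)
v = 7.7933e+05 m/s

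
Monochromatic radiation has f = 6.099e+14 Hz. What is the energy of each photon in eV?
2.5223 eV

Using E = hf:

E = hf = (6.626×10⁻³⁴ J·s)(6.099e+14 Hz)
E = 2.5223 eV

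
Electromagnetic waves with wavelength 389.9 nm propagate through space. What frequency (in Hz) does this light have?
7.6890e+14 Hz

Using the wave equation: c = fλ

Solving for frequency:
f = c/λ = (3×10⁸ m/s) / (389.9×10⁻⁹ m)
f = 7.6890e+14 Hz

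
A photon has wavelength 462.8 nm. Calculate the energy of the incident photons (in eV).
2.6790 eV

Using E = hf = hc/λ:

E = hc/λ = (6.626×10⁻³⁴ J·s)(3×10⁸ m/s) / (462.8×10⁻⁹ m)
E = 2.6790 eV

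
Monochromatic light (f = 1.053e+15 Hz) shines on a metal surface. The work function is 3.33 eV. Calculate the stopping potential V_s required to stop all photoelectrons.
1.0249 V

The stopping potential V_s satisfies: eV_s = KE_max

First, find KE_max using Einstein's equation:
E_photon = hf = (6.626×10⁻³⁴ J·s)(1.053e+15 Hz) = 4.3549 eV
KE_max = E_photon - φ = 4.3549 - 3.33 = 1.0249 eV

Since eV_s = KE_max:
V_s = KE_max/e = 1.0249 V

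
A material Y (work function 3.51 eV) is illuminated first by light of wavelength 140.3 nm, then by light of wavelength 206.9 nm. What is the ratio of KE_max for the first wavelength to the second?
2.1459

Using Einstein's equation: KE_max = hc/λ - φ

For λ₁ = 140.3 nm:
E₁ = hc/λ₁ = 8.8371 eV
KE₁ = E₁ - φ = 8.8371 - 3.51 = 5.3271 eV

For λ₂ = 206.9 nm:
E₂ = hc/λ₂ = 5.9925 eV
KE₂ = E₂ - φ = 5.9925 - 3.51 = 2.4825 eV

Ratio: KE₁/KE₂ = 5.3271/2.4825 = 2.1459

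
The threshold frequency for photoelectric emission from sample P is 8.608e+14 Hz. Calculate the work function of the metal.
3.56 eV

At the threshold frequency, photon energy equals work function:
φ = hf₀

Calculating:
φ = (6.626×10⁻³⁴ J·s)(8.608e+14 Hz)
φ = 3.56 eV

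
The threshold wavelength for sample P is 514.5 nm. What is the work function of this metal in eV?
2.41 eV

At the threshold wavelength, photon energy equals work function:
φ = hc/λ₀

Calculating:
φ = (6.626×10⁻³⁴ J·s)(3×10⁸ m/s) / (514.5×10⁻⁹ m)
φ = 2.41 eV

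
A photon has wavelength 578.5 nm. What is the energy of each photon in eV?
2.1432 eV

Using E = hf = hc/λ:

E = hc/λ = (6.626×10⁻³⁴ J·s)(3×10⁸ m/s) / (578.5×10⁻⁹ m)
E = 2.1432 eV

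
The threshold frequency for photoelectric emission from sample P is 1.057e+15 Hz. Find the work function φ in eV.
4.37 eV

At the threshold frequency, photon energy equals work function:
φ = hf₀

Calculating:
φ = (6.626×10⁻³⁴ J·s)(1.057e+15 Hz)
φ = 4.37 eV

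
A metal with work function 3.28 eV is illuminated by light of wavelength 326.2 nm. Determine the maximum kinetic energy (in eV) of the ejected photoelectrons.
0.5209 eV

Using Einstein's photoelectric equation: KE_max = hf - φ = hc/λ - φ

First, calculate the photon energy:
E_photon = hc/λ = (6.626×10⁻³⁴ J·s)(3×10⁸ m/s) / (326.2×10⁻⁹ m)
E_photon = 3.8009 eV

Then, the maximum kinetic energy:
KE_max = E_photon - φ = 3.8009 eV - 3.28 eV = 0.5209 eV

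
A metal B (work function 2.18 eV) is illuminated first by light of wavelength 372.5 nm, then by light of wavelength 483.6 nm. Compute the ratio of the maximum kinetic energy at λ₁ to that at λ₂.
2.9925

Using Einstein's equation: KE_max = hc/λ - φ

For λ₁ = 372.5 nm:
E₁ = hc/λ₁ = 3.3284 eV
KE₁ = E₁ - φ = 3.3284 - 2.18 = 1.1484 eV

For λ₂ = 483.6 nm:
E₂ = hc/λ₂ = 2.5638 eV
KE₂ = E₂ - φ = 2.5638 - 2.18 = 0.3838 eV

Ratio: KE₁/KE₂ = 1.1484/0.3838 = 2.9925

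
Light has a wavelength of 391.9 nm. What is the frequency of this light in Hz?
7.6497e+14 Hz

Using the wave equation: c = fλ

Solving for frequency:
f = c/λ = (3×10⁸ m/s) / (391.9×10⁻⁹ m)
f = 7.6497e+14 Hz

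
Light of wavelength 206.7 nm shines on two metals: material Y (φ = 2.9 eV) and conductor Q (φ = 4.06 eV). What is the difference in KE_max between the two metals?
1.1600 eV

Using KE_max = hc/λ - φ for each metal:

Photon energy: E = hc/λ = 5.9983 eV

For material Y (φ₁ = 2.9 eV):
KE₁ = E - φ₁ = 5.9983 - 2.9 = 3.0983 eV

For conductor Q (φ₂ = 4.06 eV):
KE₂ = E - φ₂ = 5.9983 - 4.06 = 1.9383 eV

Difference:
ΔKE = KE₁ - KE₂ = 3.0983 - 1.9383 = 1.1600 eV

Note: The difference equals the difference in work functions: 4.06 - 2.9 = 1.16 eV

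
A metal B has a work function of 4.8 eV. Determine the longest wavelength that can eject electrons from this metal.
258.30 nm

The threshold wavelength is when the photon energy equals the work function:
hc/λ₀ = φ

Solving for λ₀:
λ₀ = hc/φ = (6.626×10⁻³⁴ J·s)(3×10⁸ m/s) / (4.8 eV × 1.602×10⁻¹⁹ J/eV)
λ₀ = 258.30 nm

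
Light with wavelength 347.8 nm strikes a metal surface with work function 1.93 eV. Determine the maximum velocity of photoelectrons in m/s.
7.5833e+05 m/s

First, find the maximum kinetic energy:
E_photon = hc/λ = 3.5648 eV
KE_max = E_photon - φ = 3.5648 - 1.93 = 1.6348 eV

Convert to Joules: KE_max = 1.6348 × 1.602×10⁻¹⁹ J = 2.6193e-19 J

Then use KE = ½mv² to find velocity:
v = √(2·KE/m) = √(2 × 2.6193e-19 J / 9.109e-31 kg)
v = 7.5833e+05 m/s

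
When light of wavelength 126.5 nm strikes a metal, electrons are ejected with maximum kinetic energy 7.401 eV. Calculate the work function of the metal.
2.40 eV

From Einstein's photoelectric equation: KE_max = hf - φ = hc/λ - φ

Rearranging for φ:
φ = hc/λ - KE_max

Calculate photon energy:
E_photon = hc/λ = 9.8011 eV

Therefore:
φ = 9.8011 - 7.401 = 2.40 eV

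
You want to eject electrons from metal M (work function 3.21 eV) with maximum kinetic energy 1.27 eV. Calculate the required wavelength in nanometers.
276.75 nm

From Einstein's equation: KE_max = hc/λ - φ

Rearranging for λ:
hc/λ = KE_max + φ
λ = hc/(KE_max + φ)

Required photon energy:
E_photon = KE_max + φ = 1.27 + 3.21 = 4.48 eV

Required wavelength:
λ = hc/E_photon = (6.626×10⁻³⁴)(3×10⁸) / (4.48 × 1.602×10⁻¹⁹)
λ = 276.75 nm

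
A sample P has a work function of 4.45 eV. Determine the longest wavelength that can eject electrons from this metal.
278.62 nm

The threshold wavelength is when the photon energy equals the work function:
hc/λ₀ = φ

Solving for λ₀:
λ₀ = hc/φ = (6.626×10⁻³⁴ J·s)(3×10⁸ m/s) / (4.45 eV × 1.602×10⁻¹⁹ J/eV)
λ₀ = 278.62 nm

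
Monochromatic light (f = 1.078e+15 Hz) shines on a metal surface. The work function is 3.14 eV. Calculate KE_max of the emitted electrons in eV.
1.3182 eV

Using Einstein's photoelectric equation: KE_max = hf - φ

First, calculate the photon energy:
E_photon = hf = (6.626×10⁻³⁴ J·s)(1.078e+15 Hz)
E_photon = 4.4582 eV

Then, the maximum kinetic energy:
KE_max = E_photon - φ = 4.4582 eV - 3.14 eV = 1.3182 eV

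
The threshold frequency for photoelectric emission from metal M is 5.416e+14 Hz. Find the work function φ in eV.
2.24 eV

At the threshold frequency, photon energy equals work function:
φ = hf₀

Calculating:
φ = (6.626×10⁻³⁴ J·s)(5.416e+14 Hz)
φ = 2.24 eV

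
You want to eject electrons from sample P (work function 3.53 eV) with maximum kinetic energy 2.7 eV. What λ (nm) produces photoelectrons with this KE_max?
199.01 nm

From Einstein's equation: KE_max = hc/λ - φ

Rearranging for λ:
hc/λ = KE_max + φ
λ = hc/(KE_max + φ)

Required photon energy:
E_photon = KE_max + φ = 2.7 + 3.53 = 6.23 eV

Required wavelength:
λ = hc/E_photon = (6.626×10⁻³⁴)(3×10⁸) / (6.23 × 1.602×10⁻¹⁹)
λ = 199.01 nm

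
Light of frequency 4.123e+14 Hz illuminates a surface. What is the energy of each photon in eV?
1.7051 eV

Using E = hf:

E = hf = (6.626×10⁻³⁴ J·s)(4.123e+14 Hz)
E = 1.7051 eV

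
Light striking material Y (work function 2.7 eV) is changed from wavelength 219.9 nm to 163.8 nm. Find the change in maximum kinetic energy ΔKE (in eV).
1.9310 eV

Using Einstein's equation: KE_max = hc/λ - φ

For λ₁ = 219.9 nm:
KE₁ = hc/λ₁ - φ = 5.6382 - 2.7 = 2.9382 eV

For λ₂ = 163.8 nm:
KE₂ = hc/λ₂ - φ = 7.5692 - 2.7 = 4.8692 eV

Change in KE:
ΔKE = KE₂ - KE₁ = 4.8692 - 2.9382 = 1.9310 eV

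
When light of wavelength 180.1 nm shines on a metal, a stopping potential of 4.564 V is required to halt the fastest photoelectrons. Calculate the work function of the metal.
2.32 eV

The stopping potential gives the maximum kinetic energy: KE_max = eV_s = 4.564 eV

From Einstein's photoelectric equation: KE_max = hc/λ - φ
Rearranging: φ = hc/λ - KE_max

Calculate photon energy:
E_photon = hc/λ = (6.626×10⁻³⁴ J·s)(3×10⁸ m/s) / (180.1×10⁻⁹ m) = 6.8842 eV

Therefore:
φ = 6.8842 - 4.564 = 2.32 eV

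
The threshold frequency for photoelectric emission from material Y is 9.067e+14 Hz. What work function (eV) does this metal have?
3.75 eV

At the threshold frequency, photon energy equals work function:
φ = hf₀

Calculating:
φ = (6.626×10⁻³⁴ J·s)(9.067e+14 Hz)
φ = 3.75 eV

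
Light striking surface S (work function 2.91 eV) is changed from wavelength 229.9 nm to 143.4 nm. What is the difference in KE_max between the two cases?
3.2531 eV

Using Einstein's equation: KE_max = hc/λ - φ

For λ₁ = 229.9 nm:
KE₁ = hc/λ₁ - φ = 5.3930 - 2.91 = 2.4830 eV

For λ₂ = 143.4 nm:
KE₂ = hc/λ₂ - φ = 8.6460 - 2.91 = 5.7360 eV

Change in KE:
ΔKE = KE₂ - KE₁ = 5.7360 - 2.4830 = 3.2531 eV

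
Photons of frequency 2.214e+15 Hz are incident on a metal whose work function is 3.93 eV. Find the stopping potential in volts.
5.2264 V

The stopping potential V_s satisfies: eV_s = KE_max

First, find KE_max using Einstein's equation:
E_photon = hf = (6.626×10⁻³⁴ J·s)(2.214e+15 Hz) = 9.1564 eV
KE_max = E_photon - φ = 9.1564 - 3.93 = 5.2264 eV

Since eV_s = KE_max:
V_s = KE_max/e = 5.2264 V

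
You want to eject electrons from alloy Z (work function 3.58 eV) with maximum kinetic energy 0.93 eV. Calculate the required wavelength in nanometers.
274.91 nm

From Einstein's equation: KE_max = hc/λ - φ

Rearranging for λ:
hc/λ = KE_max + φ
λ = hc/(KE_max + φ)

Required photon energy:
E_photon = KE_max + φ = 0.93 + 3.58 = 4.51 eV

Required wavelength:
λ = hc/E_photon = (6.626×10⁻³⁴)(3×10⁸) / (4.51 × 1.602×10⁻¹⁹)
λ = 274.91 nm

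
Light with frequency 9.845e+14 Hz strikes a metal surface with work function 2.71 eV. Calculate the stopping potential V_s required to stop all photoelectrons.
1.3616 V

The stopping potential V_s satisfies: eV_s = KE_max

First, find KE_max using Einstein's equation:
E_photon = hf = (6.626×10⁻³⁴ J·s)(9.845e+14 Hz) = 4.0716 eV
KE_max = E_photon - φ = 4.0716 - 2.71 = 1.3616 eV

Since eV_s = KE_max:
V_s = KE_max/e = 1.3616 V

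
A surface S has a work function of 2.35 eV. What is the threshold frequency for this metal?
5.6823e+14 Hz

The threshold frequency is when the photon energy equals the work function:
hf₀ = φ

Solving for f₀:
f₀ = φ/h = (2.35 eV × 1.602×10⁻¹⁹ J/eV) / (6.626×10⁻³⁴ J·s)
f₀ = 5.6823e+14 Hz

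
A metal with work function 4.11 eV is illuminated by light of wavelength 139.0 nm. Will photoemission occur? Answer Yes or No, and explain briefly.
Yes

For photoemission, the photon energy must exceed the work function.

Photon energy: E = hc/λ = 8.9197 eV
Work function: φ = 4.11 eV

Since E_photon (8.9197 eV) > φ (4.11 eV), photoemission WILL occur.
The threshold wavelength is λ₀ = hc/φ = 301.7 nm.
Since 139.0 nm < 301.7 nm, the light has sufficient energy.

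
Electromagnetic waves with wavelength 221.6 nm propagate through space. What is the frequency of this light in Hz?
1.3529e+15 Hz

Using the wave equation: c = fλ

Solving for frequency:
f = c/λ = (3×10⁸ m/s) / (221.6×10⁻⁹ m)
f = 1.3529e+15 Hz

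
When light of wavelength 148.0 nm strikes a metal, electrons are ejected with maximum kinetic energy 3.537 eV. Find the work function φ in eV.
4.84 eV

From Einstein's photoelectric equation: KE_max = hf - φ = hc/λ - φ

Rearranging for φ:
φ = hc/λ - KE_max

Calculate photon energy:
E_photon = hc/λ = 8.3773 eV

Therefore:
φ = 8.3773 - 3.537 = 4.84 eV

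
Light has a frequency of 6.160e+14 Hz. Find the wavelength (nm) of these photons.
486.68 nm

Using the wave equation: c = fλ

Solving for wavelength:
λ = c/f = (3×10⁸ m/s) / (6.160e+14 Hz)
λ = 486.68 nm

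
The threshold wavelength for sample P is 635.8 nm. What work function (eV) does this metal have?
1.95 eV

At the threshold wavelength, photon energy equals work function:
φ = hc/λ₀

Calculating:
φ = (6.626×10⁻³⁴ J·s)(3×10⁸ m/s) / (635.8×10⁻⁹ m)
φ = 1.95 eV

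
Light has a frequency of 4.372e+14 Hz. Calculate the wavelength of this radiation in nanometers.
685.71 nm

Using the wave equation: c = fλ

Solving for wavelength:
λ = c/f = (3×10⁸ m/s) / (4.372e+14 Hz)
λ = 685.71 nm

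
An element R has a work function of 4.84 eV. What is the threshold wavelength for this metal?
256.17 nm

The threshold wavelength is when the photon energy equals the work function:
hc/λ₀ = φ

Solving for λ₀:
λ₀ = hc/φ = (6.626×10⁻³⁴ J·s)(3×10⁸ m/s) / (4.84 eV × 1.602×10⁻¹⁹ J/eV)
λ₀ = 256.17 nm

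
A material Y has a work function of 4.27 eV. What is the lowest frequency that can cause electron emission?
1.0325e+15 Hz

The threshold frequency is when the photon energy equals the work function:
hf₀ = φ

Solving for f₀:
f₀ = φ/h = (4.27 eV × 1.602×10⁻¹⁹ J/eV) / (6.626×10⁻³⁴ J·s)
f₀ = 1.0325e+15 Hz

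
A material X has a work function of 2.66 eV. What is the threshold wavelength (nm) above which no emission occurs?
466.11 nm

The threshold wavelength is when the photon energy equals the work function:
hc/λ₀ = φ

Solving for λ₀:
λ₀ = hc/φ = (6.626×10⁻³⁴ J·s)(3×10⁸ m/s) / (2.66 eV × 1.602×10⁻¹⁹ J/eV)
λ₀ = 466.11 nm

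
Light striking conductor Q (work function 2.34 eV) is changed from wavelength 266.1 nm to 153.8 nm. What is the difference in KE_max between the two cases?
3.4021 eV

Using Einstein's equation: KE_max = hc/λ - φ

For λ₁ = 266.1 nm:
KE₁ = hc/λ₁ - φ = 4.6593 - 2.34 = 2.3193 eV

For λ₂ = 153.8 nm:
KE₂ = hc/λ₂ - φ = 8.0614 - 2.34 = 5.7214 eV

Change in KE:
ΔKE = KE₂ - KE₁ = 5.7214 - 2.3193 = 3.4021 eV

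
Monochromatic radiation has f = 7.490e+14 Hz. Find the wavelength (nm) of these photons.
400.26 nm

Using the wave equation: c = fλ

Solving for wavelength:
λ = c/f = (3×10⁸ m/s) / (7.490e+14 Hz)
λ = 400.26 nm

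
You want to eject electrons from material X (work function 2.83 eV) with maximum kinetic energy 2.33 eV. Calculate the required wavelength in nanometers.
240.28 nm

From Einstein's equation: KE_max = hc/λ - φ

Rearranging for λ:
hc/λ = KE_max + φ
λ = hc/(KE_max + φ)

Required photon energy:
E_photon = KE_max + φ = 2.33 + 2.83 = 5.16 eV

Required wavelength:
λ = hc/E_photon = (6.626×10⁻³⁴)(3×10⁸) / (5.16 × 1.602×10⁻¹⁹)
λ = 240.28 nm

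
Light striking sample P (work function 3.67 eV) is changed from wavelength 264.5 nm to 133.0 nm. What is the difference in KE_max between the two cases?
4.6346 eV

Using Einstein's equation: KE_max = hc/λ - φ

For λ₁ = 264.5 nm:
KE₁ = hc/λ₁ - φ = 4.6875 - 3.67 = 1.0175 eV

For λ₂ = 133.0 nm:
KE₂ = hc/λ₂ - φ = 9.3221 - 3.67 = 5.6521 eV

Change in KE:
ΔKE = KE₂ - KE₁ = 5.6521 - 1.0175 = 4.6346 eV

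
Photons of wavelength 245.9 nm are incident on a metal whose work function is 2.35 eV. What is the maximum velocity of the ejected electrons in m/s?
9.7312e+05 m/s

First, find the maximum kinetic energy:
E_photon = hc/λ = 5.0421 eV
KE_max = E_photon - φ = 5.0421 - 2.35 = 2.6921 eV

Convert to Joules: KE_max = 2.6921 × 1.602×10⁻¹⁹ J = 4.3132e-19 J

Then use KE = ½mv² to find velocity:
v = √(2·KE/m) = √(2 × 4.3132e-19 J / 9.109e-31 kg)
v = 9.7312e+05 m/s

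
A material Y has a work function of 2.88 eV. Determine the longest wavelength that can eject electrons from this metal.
430.50 nm

The threshold wavelength is when the photon energy equals the work function:
hc/λ₀ = φ

Solving for λ₀:
λ₀ = hc/φ = (6.626×10⁻³⁴ J·s)(3×10⁸ m/s) / (2.88 eV × 1.602×10⁻¹⁹ J/eV)
λ₀ = 430.50 nm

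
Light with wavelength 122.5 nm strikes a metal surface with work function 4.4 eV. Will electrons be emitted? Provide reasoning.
Yes

For photoemission, the photon energy must exceed the work function.

Photon energy: E = hc/λ = 10.1212 eV
Work function: φ = 4.4 eV

Since E_photon (10.1212 eV) > φ (4.4 eV), photoemission WILL occur.
The threshold wavelength is λ₀ = hc/φ = 281.8 nm.
Since 122.5 nm < 281.8 nm, the light has sufficient energy.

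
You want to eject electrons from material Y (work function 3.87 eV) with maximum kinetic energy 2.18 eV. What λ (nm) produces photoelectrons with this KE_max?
204.93 nm

From Einstein's equation: KE_max = hc/λ - φ

Rearranging for λ:
hc/λ = KE_max + φ
λ = hc/(KE_max + φ)

Required photon energy:
E_photon = KE_max + φ = 2.18 + 3.87 = 6.05 eV

Required wavelength:
λ = hc/E_photon = (6.626×10⁻³⁴)(3×10⁸) / (6.05 × 1.602×10⁻¹⁹)
λ = 204.93 nm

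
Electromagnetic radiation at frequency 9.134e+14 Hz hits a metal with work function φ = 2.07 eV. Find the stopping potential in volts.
1.7075 V

The stopping potential V_s satisfies: eV_s = KE_max

First, find KE_max using Einstein's equation:
E_photon = hf = (6.626×10⁻³⁴ J·s)(9.134e+14 Hz) = 3.7775 eV
KE_max = E_photon - φ = 3.7775 - 2.07 = 1.7075 eV

Since eV_s = KE_max:
V_s = KE_max/e = 1.7075 V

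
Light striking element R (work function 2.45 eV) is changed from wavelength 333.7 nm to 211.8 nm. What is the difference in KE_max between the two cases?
2.1384 eV

Using Einstein's equation: KE_max = hc/λ - φ

For λ₁ = 333.7 nm:
KE₁ = hc/λ₁ - φ = 3.7154 - 2.45 = 1.2654 eV

For λ₂ = 211.8 nm:
KE₂ = hc/λ₂ - φ = 5.8538 - 2.45 = 3.4038 eV

Change in KE:
ΔKE = KE₂ - KE₁ = 3.4038 - 1.2654 = 2.1384 eV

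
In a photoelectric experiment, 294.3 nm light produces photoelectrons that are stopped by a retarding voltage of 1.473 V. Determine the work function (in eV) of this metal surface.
2.74 eV

The stopping potential gives the maximum kinetic energy: KE_max = eV_s = 1.473 eV

From Einstein's photoelectric equation: KE_max = hc/λ - φ
Rearranging: φ = hc/λ - KE_max

Calculate photon energy:
E_photon = hc/λ = (6.626×10⁻³⁴ J·s)(3×10⁸ m/s) / (294.3×10⁻⁹ m) = 4.2129 eV

Therefore:
φ = 4.2129 - 1.473 = 2.74 eV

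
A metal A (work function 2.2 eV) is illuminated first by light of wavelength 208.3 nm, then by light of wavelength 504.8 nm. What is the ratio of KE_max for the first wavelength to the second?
14.6510

Using Einstein's equation: KE_max = hc/λ - φ

For λ₁ = 208.3 nm:
E₁ = hc/λ₁ = 5.9522 eV
KE₁ = E₁ - φ = 5.9522 - 2.2 = 3.7522 eV

For λ₂ = 504.8 nm:
E₂ = hc/λ₂ = 2.4561 eV
KE₂ = E₂ - φ = 2.4561 - 2.2 = 0.2561 eV

Ratio: KE₁/KE₂ = 3.7522/0.2561 = 14.6510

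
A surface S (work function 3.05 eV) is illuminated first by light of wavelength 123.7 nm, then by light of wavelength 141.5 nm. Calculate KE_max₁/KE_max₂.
1.2207

Using Einstein's equation: KE_max = hc/λ - φ

For λ₁ = 123.7 nm:
E₁ = hc/λ₁ = 10.0230 eV
KE₁ = E₁ - φ = 10.0230 - 3.05 = 6.9730 eV

For λ₂ = 141.5 nm:
E₂ = hc/λ₂ = 8.7621 eV
KE₂ = E₂ - φ = 8.7621 - 3.05 = 5.7121 eV

Ratio: KE₁/KE₂ = 6.9730/5.7121 = 1.2207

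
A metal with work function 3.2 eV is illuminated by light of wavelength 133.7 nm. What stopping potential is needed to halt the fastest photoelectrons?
6.0733 V

The stopping potential V_s satisfies: eV_s = KE_max

First, find KE_max using Einstein's equation:
E_photon = hc/λ = 9.2733 eV
KE_max = E_photon - φ = 9.2733 - 3.2 = 6.0733 eV

Since eV_s = KE_max:
V_s = KE_max/e = 6.0733 V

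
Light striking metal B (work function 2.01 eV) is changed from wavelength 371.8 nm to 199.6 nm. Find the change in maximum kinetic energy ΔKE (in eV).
2.8769 eV

Using Einstein's equation: KE_max = hc/λ - φ

For λ₁ = 371.8 nm:
KE₁ = hc/λ₁ - φ = 3.3347 - 2.01 = 1.3247 eV

For λ₂ = 199.6 nm:
KE₂ = hc/λ₂ - φ = 6.2116 - 2.01 = 4.2016 eV

Change in KE:
ΔKE = KE₂ - KE₁ = 4.2016 - 1.3247 = 2.8769 eV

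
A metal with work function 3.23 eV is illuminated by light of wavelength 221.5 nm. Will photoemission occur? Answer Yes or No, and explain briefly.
Yes

For photoemission, the photon energy must exceed the work function.

Photon energy: E = hc/λ = 5.5975 eV
Work function: φ = 3.23 eV

Since E_photon (5.5975 eV) > φ (3.23 eV), photoemission WILL occur.
The threshold wavelength is λ₀ = hc/φ = 383.9 nm.
Since 221.5 nm < 383.9 nm, the light has sufficient energy.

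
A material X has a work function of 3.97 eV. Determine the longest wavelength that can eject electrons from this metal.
312.30 nm

The threshold wavelength is when the photon energy equals the work function:
hc/λ₀ = φ

Solving for λ₀:
λ₀ = hc/φ = (6.626×10⁻³⁴ J·s)(3×10⁸ m/s) / (3.97 eV × 1.602×10⁻¹⁹ J/eV)
λ₀ = 312.30 nm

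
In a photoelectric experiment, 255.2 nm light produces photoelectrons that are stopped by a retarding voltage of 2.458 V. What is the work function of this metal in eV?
2.40 eV

The stopping potential gives the maximum kinetic energy: KE_max = eV_s = 2.458 eV

From Einstein's photoelectric equation: KE_max = hc/λ - φ
Rearranging: φ = hc/λ - KE_max

Calculate photon energy:
E_photon = hc/λ = (6.626×10⁻³⁴ J·s)(3×10⁸ m/s) / (255.2×10⁻⁹ m) = 4.8583 eV

Therefore:
φ = 4.8583 - 2.458 = 2.40 eV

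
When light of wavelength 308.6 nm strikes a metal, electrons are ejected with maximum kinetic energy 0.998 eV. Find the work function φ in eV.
3.02 eV

From Einstein's photoelectric equation: KE_max = hf - φ = hc/λ - φ

Rearranging for φ:
φ = hc/λ - KE_max

Calculate photon energy:
E_photon = hc/λ = 4.0176 eV

Therefore:
φ = 4.0176 - 0.998 = 3.02 eV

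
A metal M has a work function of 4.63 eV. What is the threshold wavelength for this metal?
267.78 nm

The threshold wavelength is when the photon energy equals the work function:
hc/λ₀ = φ

Solving for λ₀:
λ₀ = hc/φ = (6.626×10⁻³⁴ J·s)(3×10⁸ m/s) / (4.63 eV × 1.602×10⁻¹⁹ J/eV)
λ₀ = 267.78 nm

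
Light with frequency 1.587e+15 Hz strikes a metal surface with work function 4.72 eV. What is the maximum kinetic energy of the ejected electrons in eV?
1.8433 eV

Using Einstein's photoelectric equation: KE_max = hf - φ

First, calculate the photon energy:
E_photon = hf = (6.626×10⁻³⁴ J·s)(1.587e+15 Hz)
E_photon = 6.5633 eV

Then, the maximum kinetic energy:
KE_max = E_photon - φ = 6.5633 eV - 4.72 eV = 1.8433 eV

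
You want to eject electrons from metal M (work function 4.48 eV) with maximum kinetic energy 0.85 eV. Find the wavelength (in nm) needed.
232.62 nm

From Einstein's equation: KE_max = hc/λ - φ

Rearranging for λ:
hc/λ = KE_max + φ
λ = hc/(KE_max + φ)

Required photon energy:
E_photon = KE_max + φ = 0.85 + 4.48 = 5.33 eV

Required wavelength:
λ = hc/E_photon = (6.626×10⁻³⁴)(3×10⁸) / (5.33 × 1.602×10⁻¹⁹)
λ = 232.62 nm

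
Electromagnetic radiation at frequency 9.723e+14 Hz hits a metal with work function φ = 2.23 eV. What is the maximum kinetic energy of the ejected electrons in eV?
1.7911 eV

Using Einstein's photoelectric equation: KE_max = hf - φ

First, calculate the photon energy:
E_photon = hf = (6.626×10⁻³⁴ J·s)(9.723e+14 Hz)
E_photon = 4.0211 eV

Then, the maximum kinetic energy:
KE_max = E_photon - φ = 4.0211 eV - 2.23 eV = 1.7911 eV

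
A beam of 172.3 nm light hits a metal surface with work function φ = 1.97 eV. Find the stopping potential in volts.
5.2258 V

The stopping potential V_s satisfies: eV_s = KE_max

First, find KE_max using Einstein's equation:
E_photon = hc/λ = 7.1958 eV
KE_max = E_photon - φ = 7.1958 - 1.97 = 5.2258 eV

Since eV_s = KE_max:
V_s = KE_max/e = 5.2258 V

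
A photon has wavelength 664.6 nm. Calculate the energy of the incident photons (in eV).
1.8655 eV

Using E = hf = hc/λ:

E = hc/λ = (6.626×10⁻³⁴ J·s)(3×10⁸ m/s) / (664.6×10⁻⁹ m)
E = 1.8655 eV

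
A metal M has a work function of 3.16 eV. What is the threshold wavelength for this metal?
392.36 nm

The threshold wavelength is when the photon energy equals the work function:
hc/λ₀ = φ

Solving for λ₀:
λ₀ = hc/φ = (6.626×10⁻³⁴ J·s)(3×10⁸ m/s) / (3.16 eV × 1.602×10⁻¹⁹ J/eV)
λ₀ = 392.36 nm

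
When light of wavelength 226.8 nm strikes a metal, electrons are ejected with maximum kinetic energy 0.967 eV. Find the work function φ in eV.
4.50 eV

From Einstein's photoelectric equation: KE_max = hf - φ = hc/λ - φ

Rearranging for φ:
φ = hc/λ - KE_max

Calculate photon energy:
E_photon = hc/λ = 5.4667 eV

Therefore:
φ = 5.4667 - 0.967 = 4.50 eV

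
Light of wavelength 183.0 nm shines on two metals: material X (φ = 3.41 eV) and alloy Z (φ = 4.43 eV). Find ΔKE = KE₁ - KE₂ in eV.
1.0200 eV

Using KE_max = hc/λ - φ for each metal:

Photon energy: E = hc/λ = 6.7751 eV

For material X (φ₁ = 3.41 eV):
KE₁ = E - φ₁ = 6.7751 - 3.41 = 3.3651 eV

For alloy Z (φ₂ = 4.43 eV):
KE₂ = E - φ₂ = 6.7751 - 4.43 = 2.3451 eV

Difference:
ΔKE = KE₁ - KE₂ = 3.3651 - 2.3451 = 1.0200 eV

Note: The difference equals the difference in work functions: 4.43 - 3.41 = 1.02 eV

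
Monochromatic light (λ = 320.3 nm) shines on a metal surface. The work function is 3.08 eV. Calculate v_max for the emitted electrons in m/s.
5.2745e+05 m/s

First, find the maximum kinetic energy:
E_photon = hc/λ = 3.8709 eV
KE_max = E_photon - φ = 3.8709 - 3.08 = 0.7909 eV

Convert to Joules: KE_max = 0.7909 × 1.602×10⁻¹⁹ J = 1.2671e-19 J

Then use KE = ½mv² to find velocity:
v = √(2·KE/m) = √(2 × 1.2671e-19 J / 9.109e-31 kg)
v = 5.2745e+05 m/s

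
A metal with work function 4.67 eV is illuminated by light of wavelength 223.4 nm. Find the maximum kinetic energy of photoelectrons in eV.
0.8799 eV

Using Einstein's photoelectric equation: KE_max = hf - φ = hc/λ - φ

First, calculate the photon energy:
E_photon = hc/λ = (6.626×10⁻³⁴ J·s)(3×10⁸ m/s) / (223.4×10⁻⁹ m)
E_photon = 5.5499 eV

Then, the maximum kinetic energy:
KE_max = E_photon - φ = 5.5499 eV - 4.67 eV = 0.8799 eV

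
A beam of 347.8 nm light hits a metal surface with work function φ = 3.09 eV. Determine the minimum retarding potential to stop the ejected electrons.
0.4748 V

The stopping potential V_s satisfies: eV_s = KE_max

First, find KE_max using Einstein's equation:
E_photon = hc/λ = 3.5648 eV
KE_max = E_photon - φ = 3.5648 - 3.09 = 0.4748 eV

Since eV_s = KE_max:
V_s = KE_max/e = 0.4748 V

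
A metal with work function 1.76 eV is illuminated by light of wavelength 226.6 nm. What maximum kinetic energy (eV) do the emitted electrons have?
3.7115 eV

Using Einstein's photoelectric equation: KE_max = hf - φ = hc/λ - φ

First, calculate the photon energy:
E_photon = hc/λ = (6.626×10⁻³⁴ J·s)(3×10⁸ m/s) / (226.6×10⁻⁹ m)
E_photon = 5.4715 eV

Then, the maximum kinetic energy:
KE_max = E_photon - φ = 5.4715 eV - 1.76 eV = 3.7115 eV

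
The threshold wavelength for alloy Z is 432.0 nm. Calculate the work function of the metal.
2.87 eV

At the threshold wavelength, photon energy equals work function:
φ = hc/λ₀

Calculating:
φ = (6.626×10⁻³⁴ J·s)(3×10⁸ m/s) / (432.0×10⁻⁹ m)
φ = 2.87 eV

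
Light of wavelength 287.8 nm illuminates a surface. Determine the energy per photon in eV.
4.3080 eV

Using E = hf = hc/λ:

E = hc/λ = (6.626×10⁻³⁴ J·s)(3×10⁸ m/s) / (287.8×10⁻⁹ m)
E = 4.3080 eV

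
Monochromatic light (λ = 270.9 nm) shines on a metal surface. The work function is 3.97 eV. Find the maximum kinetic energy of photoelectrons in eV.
0.6068 eV

Using Einstein's photoelectric equation: KE_max = hf - φ = hc/λ - φ

First, calculate the photon energy:
E_photon = hc/λ = (6.626×10⁻³⁴ J·s)(3×10⁸ m/s) / (270.9×10⁻⁹ m)
E_photon = 4.5768 eV

Then, the maximum kinetic energy:
KE_max = E_photon - φ = 4.5768 eV - 3.97 eV = 0.6068 eV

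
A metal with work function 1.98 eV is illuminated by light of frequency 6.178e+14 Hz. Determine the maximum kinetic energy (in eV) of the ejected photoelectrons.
0.5750 eV

Using Einstein's photoelectric equation: KE_max = hf - φ

First, calculate the photon energy:
E_photon = hf = (6.626×10⁻³⁴ J·s)(6.178e+14 Hz)
E_photon = 2.5550 eV

Then, the maximum kinetic energy:
KE_max = E_photon - φ = 2.5550 eV - 1.98 eV = 0.5750 eV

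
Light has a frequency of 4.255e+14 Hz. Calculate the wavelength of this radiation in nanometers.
704.57 nm

Using the wave equation: c = fλ

Solving for wavelength:
λ = c/f = (3×10⁸ m/s) / (4.255e+14 Hz)
λ = 704.57 nm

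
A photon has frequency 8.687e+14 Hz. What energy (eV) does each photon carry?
3.5927 eV

Using E = hf:

E = hf = (6.626×10⁻³⁴ J·s)(8.687e+14 Hz)
E = 3.5927 eV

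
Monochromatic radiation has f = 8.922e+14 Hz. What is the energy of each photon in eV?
3.6898 eV

Using E = hf:

E = hf = (6.626×10⁻³⁴ J·s)(8.922e+14 Hz)
E = 3.6898 eV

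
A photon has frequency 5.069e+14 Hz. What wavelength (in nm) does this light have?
591.42 nm

Using the wave equation: c = fλ

Solving for wavelength:
λ = c/f = (3×10⁸ m/s) / (5.069e+14 Hz)
λ = 591.42 nm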